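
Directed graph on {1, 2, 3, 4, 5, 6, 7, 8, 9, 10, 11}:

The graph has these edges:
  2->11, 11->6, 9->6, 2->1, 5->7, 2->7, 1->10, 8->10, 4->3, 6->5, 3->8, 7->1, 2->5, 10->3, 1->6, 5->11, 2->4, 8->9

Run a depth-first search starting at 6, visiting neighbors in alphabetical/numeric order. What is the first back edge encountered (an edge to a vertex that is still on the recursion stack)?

DFS from 6 (visiting neighbors in alphabetical/numeric order); mark gray on enter, black on exit:
6 gray
  5 gray
    7 gray
      1 gray
        1→6: 6 is gray → back edge
First back edge: 1 → 6.

1→6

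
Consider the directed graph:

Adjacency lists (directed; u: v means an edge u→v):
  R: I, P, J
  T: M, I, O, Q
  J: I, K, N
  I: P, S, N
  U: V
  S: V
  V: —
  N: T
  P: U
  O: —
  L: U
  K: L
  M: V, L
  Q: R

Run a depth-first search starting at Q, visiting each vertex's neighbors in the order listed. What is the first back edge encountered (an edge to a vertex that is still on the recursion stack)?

T->I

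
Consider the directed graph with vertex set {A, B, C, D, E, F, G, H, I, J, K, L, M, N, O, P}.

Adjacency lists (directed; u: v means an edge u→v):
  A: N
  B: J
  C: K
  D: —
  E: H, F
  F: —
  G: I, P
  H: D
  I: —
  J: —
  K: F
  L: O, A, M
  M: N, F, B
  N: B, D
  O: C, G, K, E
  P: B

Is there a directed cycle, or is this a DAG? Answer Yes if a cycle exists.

DFS with white/gray/black marking, starting from O:
O gray
  C gray
    K gray
      F gray
      F black
    K black
  C black
  G gray
    I gray
    I black
    P gray
      B gray
        J gray
        J black
      B black
    P black
  G black
  O→K: K black — skip
  E gray
    H gray
      D gray
      D black
    H black
    E→F: F black — skip
  E black
O black
A gray
  N gray
    N→B: B black — skip
    N→D: D black — skip
  N black
A black
L gray
  L→O: O black — skip
  L→A: A black — skip
  M gray
    M→N: N black — skip
    M→F: F black — skip
    M→B: B black — skip
  M black
L black
Every edge goes to a white or black vertex — no back edge, so the graph is acyclic.

No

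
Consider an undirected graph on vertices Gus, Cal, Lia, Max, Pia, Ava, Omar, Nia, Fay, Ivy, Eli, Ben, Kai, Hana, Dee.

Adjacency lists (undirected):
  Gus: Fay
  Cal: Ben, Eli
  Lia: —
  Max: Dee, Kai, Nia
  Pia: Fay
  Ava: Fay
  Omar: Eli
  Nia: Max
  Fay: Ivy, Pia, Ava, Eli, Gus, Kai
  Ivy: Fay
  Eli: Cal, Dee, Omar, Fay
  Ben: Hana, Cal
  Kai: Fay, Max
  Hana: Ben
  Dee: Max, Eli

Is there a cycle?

DFS, tracking each vertex's parent; an edge to a visited non-parent vertex closes a cycle.
Start from Ben:
visit Ben (parent –)
  visit Hana (parent Ben)
    Hana–Ben: parent, skip
  visit Cal (parent Ben)
    Cal–Ben: parent, skip
    visit Eli (parent Cal)
      Eli–Cal: parent, skip
      visit Dee (parent Eli)
        visit Max (parent Dee)
          Max–Dee: parent, skip
          visit Kai (parent Max)
            visit Fay (parent Kai)
              visit Ivy (parent Fay)
                Ivy–Fay: parent, skip
              visit Pia (parent Fay)
                Pia–Fay: parent, skip
              visit Ava (parent Fay)
                Ava–Fay: parent, skip
              Fay–Eli: Eli visited and ≠ parent → cycle
Cycle: Eli – Dee – Max – Kai – Fay – Eli.

Yes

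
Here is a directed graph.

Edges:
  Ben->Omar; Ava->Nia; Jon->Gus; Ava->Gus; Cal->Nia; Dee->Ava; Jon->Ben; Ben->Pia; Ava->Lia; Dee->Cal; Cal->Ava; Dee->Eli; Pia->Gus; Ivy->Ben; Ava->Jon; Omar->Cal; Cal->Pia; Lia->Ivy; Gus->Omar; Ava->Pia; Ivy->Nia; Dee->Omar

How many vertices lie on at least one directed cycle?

9

A vertex is on a directed cycle iff it belongs to a strongly connected component of size ≥ 2 (or has a self-loop).
The vertices on cycles are {Ava, Ben, Cal, Gus, Ivy, Jon, Lia, Pia, Omar} — 9 in total.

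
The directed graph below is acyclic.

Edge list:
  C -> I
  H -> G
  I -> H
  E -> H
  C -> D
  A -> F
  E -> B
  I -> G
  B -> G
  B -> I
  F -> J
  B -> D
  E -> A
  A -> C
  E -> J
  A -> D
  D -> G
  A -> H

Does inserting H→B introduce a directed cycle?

Yes

Adding H→B creates a cycle iff B can already reach H.
Path from B: B → I → H.
So B → … → H → B is a cycle.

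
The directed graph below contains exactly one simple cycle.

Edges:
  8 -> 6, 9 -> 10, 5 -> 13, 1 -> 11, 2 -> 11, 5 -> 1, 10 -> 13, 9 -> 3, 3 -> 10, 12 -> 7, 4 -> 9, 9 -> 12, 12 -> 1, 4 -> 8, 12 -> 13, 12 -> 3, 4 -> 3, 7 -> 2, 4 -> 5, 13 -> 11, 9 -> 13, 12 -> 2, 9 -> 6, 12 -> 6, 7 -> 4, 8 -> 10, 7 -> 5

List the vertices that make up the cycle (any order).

4, 7, 9, 12

DFS with gray/black marking from 7:
7 gray
  2 gray
    11 gray
    11 black
  2 black
  4 gray
    8 gray
      6 gray
      6 black
      10 gray
        13 gray
          13→11: 11 black — skip
        13 black
      10 black
    8 black
    9 gray
      9→10: 10 black — skip
      9→6: 6 black — skip
      12 gray
        12→2: 2 black — skip
        1 gray
          1→11: 11 black — skip
        1 black
        12→6: 6 black — skip
        3 gray
          3→10: 10 black — skip
        3 black
        12→13: 13 black — skip
        12→7: 7 is gray → back edge
Back edge closes the cycle 7 → 4 → 9 → 12 → 7; its vertices are {4, 7, 9, 12}.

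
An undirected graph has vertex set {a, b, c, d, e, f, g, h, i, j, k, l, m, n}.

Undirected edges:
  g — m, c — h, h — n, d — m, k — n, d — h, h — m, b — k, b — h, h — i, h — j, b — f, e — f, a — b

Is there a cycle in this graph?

DFS, tracking each vertex's parent; an edge to a visited non-parent vertex closes a cycle.
Start from m:
visit m (parent –)
  visit h (parent m)
    visit b (parent h)
      visit f (parent b)
        f–b: parent, skip
        visit e (parent f)
          e–f: parent, skip
      visit a (parent b)
        a–b: parent, skip
      visit k (parent b)
        visit n (parent k)
          n–k: parent, skip
          n–h: h visited and ≠ parent → cycle
Cycle: h – b – k – n – h.

Yes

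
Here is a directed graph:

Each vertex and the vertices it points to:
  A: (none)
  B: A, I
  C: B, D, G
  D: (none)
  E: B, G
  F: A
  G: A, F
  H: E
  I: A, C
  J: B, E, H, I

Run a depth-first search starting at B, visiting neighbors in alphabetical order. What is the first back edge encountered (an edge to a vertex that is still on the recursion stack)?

C→B

DFS from B (visiting neighbors in alphabetical order); mark gray on enter, black on exit:
B gray
  A gray
  A black
  I gray
    I→A: A black — skip
    C gray
      C→B: B is gray → back edge
First back edge: C → B.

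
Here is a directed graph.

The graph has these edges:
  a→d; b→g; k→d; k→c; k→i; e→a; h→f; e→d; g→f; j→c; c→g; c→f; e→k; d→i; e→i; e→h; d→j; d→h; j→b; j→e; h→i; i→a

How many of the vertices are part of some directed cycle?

7

A vertex is on a directed cycle iff it belongs to a strongly connected component of size ≥ 2 (or has a self-loop).
The vertices on cycles are {a, d, e, h, i, j, k} — 7 in total.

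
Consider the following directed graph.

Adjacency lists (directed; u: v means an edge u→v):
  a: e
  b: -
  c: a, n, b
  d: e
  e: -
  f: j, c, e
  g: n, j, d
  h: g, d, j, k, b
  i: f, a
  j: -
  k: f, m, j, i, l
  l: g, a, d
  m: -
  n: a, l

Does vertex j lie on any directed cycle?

j lies on a cycle iff there is a path from j back to itself.
Exploring from j, it never reaches itself; equivalently, its strongly connected component is a singleton.

No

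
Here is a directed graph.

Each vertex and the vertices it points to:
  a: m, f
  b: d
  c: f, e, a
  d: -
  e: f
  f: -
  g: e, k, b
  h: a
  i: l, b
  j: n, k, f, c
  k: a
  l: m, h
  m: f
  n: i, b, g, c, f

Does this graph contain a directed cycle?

No

DFS with white/gray/black marking, starting from n:
n gray
  i gray
    l gray
      m gray
        f gray
        f black
      m black
      h gray
        a gray
          a→m: m black — skip
          a→f: f black — skip
        a black
      h black
    l black
    b gray
      d gray
      d black
    b black
  i black
  n→b: b black — skip
  g gray
    e gray
      e→f: f black — skip
    e black
    k gray
      k→a: a black — skip
    k black
    g→b: b black — skip
  g black
  c gray
    c→f: f black — skip
    c→e: e black — skip
    c→a: a black — skip
  c black
  n→f: f black — skip
n black
j gray
  j→n: n black — skip
  j→k: k black — skip
  j→f: f black — skip
  j→c: c black — skip
j black
Every edge goes to a white or black vertex — no back edge, so the graph is acyclic.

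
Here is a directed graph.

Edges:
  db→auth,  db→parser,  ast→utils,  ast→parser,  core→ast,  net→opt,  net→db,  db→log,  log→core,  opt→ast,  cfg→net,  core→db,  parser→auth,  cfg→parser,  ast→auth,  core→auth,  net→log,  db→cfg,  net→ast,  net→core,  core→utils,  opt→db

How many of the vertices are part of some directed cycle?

6

A vertex is on a directed cycle iff it belongs to a strongly connected component of size ≥ 2 (or has a self-loop).
The vertices on cycles are {db, cfg, log, net, opt, core} — 6 in total.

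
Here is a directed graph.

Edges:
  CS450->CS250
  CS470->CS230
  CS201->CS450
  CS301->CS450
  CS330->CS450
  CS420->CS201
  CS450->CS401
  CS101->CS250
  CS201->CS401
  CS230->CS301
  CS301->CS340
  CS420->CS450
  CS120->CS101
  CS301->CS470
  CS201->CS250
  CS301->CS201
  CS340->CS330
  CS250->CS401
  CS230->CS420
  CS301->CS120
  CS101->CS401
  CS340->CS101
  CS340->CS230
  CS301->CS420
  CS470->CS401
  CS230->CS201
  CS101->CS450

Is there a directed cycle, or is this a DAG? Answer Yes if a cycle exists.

Yes

DFS with white/gray/black marking, starting from CS201:
CS201 gray
  CS401 gray
  CS401 black
  CS450 gray
    CS250 gray
      CS250→CS401: CS401 black — skip
    CS250 black
    CS450→CS401: CS401 black — skip
  CS450 black
  CS201→CS250: CS250 black — skip
CS201 black
CS230 gray
  CS230→CS201: CS201 black — skip
  CS301 gray
    CS301→CS201: CS201 black — skip
    CS120 gray
      CS101 gray
        CS101→CS250: CS250 black — skip
        CS101→CS450: CS450 black — skip
        CS101→CS401: CS401 black — skip
      CS101 black
    CS120 black
    CS420 gray
      CS420→CS201: CS201 black — skip
      CS420→CS450: CS450 black — skip
    CS420 black
    CS340 gray
      CS330 gray
        CS330→CS450: CS450 black — skip
      CS330 black
      CS340→CS230: CS230 is gray → back edge
Back edge found, so a cycle exists: CS230 → CS301 → CS340 → CS230.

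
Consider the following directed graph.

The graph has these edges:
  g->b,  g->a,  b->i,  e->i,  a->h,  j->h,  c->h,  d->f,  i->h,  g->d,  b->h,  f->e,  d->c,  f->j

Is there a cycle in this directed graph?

DFS with white/gray/black marking, starting from d:
d gray
  f gray
    e gray
      i gray
        h gray
        h black
      i black
    e black
    j gray
      j→h: h black — skip
    j black
  f black
  c gray
    c→h: h black — skip
  c black
d black
a gray
  a→h: h black — skip
a black
b gray
  b→h: h black — skip
  b→i: i black — skip
b black
g gray
  g→b: b black — skip
  g→d: d black — skip
  g→a: a black — skip
g black
Every edge goes to a white or black vertex — no back edge, so the graph is acyclic.

No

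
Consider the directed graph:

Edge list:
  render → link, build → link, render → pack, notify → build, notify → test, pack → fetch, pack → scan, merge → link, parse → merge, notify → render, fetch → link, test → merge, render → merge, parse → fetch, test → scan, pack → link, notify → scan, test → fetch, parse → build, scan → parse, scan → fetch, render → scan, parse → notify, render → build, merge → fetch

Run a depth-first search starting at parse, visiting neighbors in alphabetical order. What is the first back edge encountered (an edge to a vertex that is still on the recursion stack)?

scan->parse

DFS from parse (visiting neighbors in alphabetical order); mark gray on enter, black on exit:
parse gray
  build gray
    link gray
    link black
  build black
  fetch gray
    fetch→link: link black — skip
  fetch black
  merge gray
    merge→fetch: fetch black — skip
    merge→link: link black — skip
  merge black
  notify gray
    notify→build: build black — skip
    render gray
      render→build: build black — skip
      render→link: link black — skip
      render→merge: merge black — skip
      pack gray
        pack→fetch: fetch black — skip
        pack→link: link black — skip
        scan gray
          scan→fetch: fetch black — skip
          scan→parse: parse is gray → back edge
First back edge: scan → parse.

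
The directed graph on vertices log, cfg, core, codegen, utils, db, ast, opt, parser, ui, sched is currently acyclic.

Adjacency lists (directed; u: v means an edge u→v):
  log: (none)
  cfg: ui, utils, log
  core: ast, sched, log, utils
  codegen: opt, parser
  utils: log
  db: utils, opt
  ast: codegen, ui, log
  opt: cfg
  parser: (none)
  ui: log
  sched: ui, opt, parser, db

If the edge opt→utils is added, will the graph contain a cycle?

No

Adding opt→utils creates a cycle iff utils can already reach opt.
Explore from utils: no path reaches opt. The graph stays acyclic.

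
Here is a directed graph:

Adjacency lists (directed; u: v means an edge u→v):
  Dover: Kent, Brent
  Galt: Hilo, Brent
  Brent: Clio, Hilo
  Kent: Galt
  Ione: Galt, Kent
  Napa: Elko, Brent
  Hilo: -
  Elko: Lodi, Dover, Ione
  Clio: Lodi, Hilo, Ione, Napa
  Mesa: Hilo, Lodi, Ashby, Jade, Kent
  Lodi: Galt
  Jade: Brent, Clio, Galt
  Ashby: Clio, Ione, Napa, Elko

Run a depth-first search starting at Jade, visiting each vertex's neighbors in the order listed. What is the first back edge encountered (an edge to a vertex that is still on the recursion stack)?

Galt->Brent

DFS from Jade (visiting each vertex's neighbors in the order listed); mark gray on enter, black on exit:
Jade gray
  Brent gray
    Clio gray
      Lodi gray
        Galt gray
          Hilo gray
          Hilo black
          Galt→Brent: Brent is gray → back edge
First back edge: Galt → Brent.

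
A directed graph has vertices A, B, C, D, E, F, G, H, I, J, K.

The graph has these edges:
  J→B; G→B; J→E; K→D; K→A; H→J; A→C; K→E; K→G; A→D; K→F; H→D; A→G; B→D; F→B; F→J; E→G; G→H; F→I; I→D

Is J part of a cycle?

Yes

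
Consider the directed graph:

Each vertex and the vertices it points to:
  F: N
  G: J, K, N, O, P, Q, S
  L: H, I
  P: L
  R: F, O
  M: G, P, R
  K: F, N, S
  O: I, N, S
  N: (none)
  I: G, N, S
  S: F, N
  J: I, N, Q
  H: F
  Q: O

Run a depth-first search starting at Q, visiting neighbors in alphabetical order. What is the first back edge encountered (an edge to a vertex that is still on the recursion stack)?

J->I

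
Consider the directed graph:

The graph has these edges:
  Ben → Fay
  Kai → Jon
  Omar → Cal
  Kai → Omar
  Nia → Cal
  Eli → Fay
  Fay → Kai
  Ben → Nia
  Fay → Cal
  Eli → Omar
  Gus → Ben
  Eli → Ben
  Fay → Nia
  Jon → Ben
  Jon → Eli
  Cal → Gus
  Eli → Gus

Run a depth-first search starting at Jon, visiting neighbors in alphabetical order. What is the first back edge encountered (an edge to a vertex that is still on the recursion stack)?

Gus→Ben

DFS from Jon (visiting neighbors in alphabetical order); mark gray on enter, black on exit:
Jon gray
  Ben gray
    Fay gray
      Cal gray
        Gus gray
          Gus→Ben: Ben is gray → back edge
First back edge: Gus → Ben.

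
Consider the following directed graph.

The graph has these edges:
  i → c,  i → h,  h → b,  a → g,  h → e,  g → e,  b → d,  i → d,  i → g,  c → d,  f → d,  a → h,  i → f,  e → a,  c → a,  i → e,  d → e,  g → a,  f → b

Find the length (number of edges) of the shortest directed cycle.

2

For each vertex v, BFS finds the shortest path from v back to v.
The shortest such closed walk is a → g → a, length 2.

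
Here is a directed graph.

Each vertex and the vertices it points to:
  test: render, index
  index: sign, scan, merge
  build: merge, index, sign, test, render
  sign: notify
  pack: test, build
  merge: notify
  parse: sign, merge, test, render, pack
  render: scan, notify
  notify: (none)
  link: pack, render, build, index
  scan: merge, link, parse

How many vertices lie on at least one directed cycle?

8

A vertex is on a directed cycle iff it belongs to a strongly connected component of size ≥ 2 (or has a self-loop).
The vertices on cycles are {link, pack, scan, test, build, index, parse, render} — 8 in total.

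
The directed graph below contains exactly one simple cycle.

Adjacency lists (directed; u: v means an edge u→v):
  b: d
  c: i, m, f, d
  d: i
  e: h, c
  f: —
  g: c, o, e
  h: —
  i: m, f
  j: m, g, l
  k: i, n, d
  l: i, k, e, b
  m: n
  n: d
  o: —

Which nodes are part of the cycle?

DFS with gray/black marking from n:
n gray
  d gray
    i gray
      m gray
        m→n: n is gray → back edge
Back edge closes the cycle n → d → i → m → n; its vertices are {d, i, m, n}.

d, i, m, n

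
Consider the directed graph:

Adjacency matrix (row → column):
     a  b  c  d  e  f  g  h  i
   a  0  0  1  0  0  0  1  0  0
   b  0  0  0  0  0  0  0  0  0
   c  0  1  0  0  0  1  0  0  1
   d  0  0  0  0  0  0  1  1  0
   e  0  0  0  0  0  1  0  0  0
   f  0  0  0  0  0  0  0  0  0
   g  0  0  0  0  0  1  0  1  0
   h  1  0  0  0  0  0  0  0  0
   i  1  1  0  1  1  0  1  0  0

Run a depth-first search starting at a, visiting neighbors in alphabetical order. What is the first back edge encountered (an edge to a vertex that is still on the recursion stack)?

i->a

DFS from a (visiting neighbors in alphabetical order); mark gray on enter, black on exit:
a gray
  c gray
    b gray
    b black
    f gray
    f black
    i gray
      i→a: a is gray → back edge
First back edge: i → a.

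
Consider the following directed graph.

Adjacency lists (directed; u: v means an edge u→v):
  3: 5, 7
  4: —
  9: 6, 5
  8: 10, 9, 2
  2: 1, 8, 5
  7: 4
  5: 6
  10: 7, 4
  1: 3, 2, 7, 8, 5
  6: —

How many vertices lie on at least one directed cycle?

A vertex is on a directed cycle iff it belongs to a strongly connected component of size ≥ 2 (or has a self-loop).
The vertices on cycles are {1, 2, 8} — 3 in total.

3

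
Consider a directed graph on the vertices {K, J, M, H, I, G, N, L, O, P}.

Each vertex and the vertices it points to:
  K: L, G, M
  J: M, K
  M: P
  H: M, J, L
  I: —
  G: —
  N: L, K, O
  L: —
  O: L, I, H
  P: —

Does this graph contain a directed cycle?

DFS with white/gray/black marking, starting from G:
G gray
G black
K gray
  L gray
  L black
  K→G: G black — skip
  M gray
    P gray
    P black
  M black
K black
J gray
  J→M: M black — skip
  J→K: K black — skip
J black
H gray
  H→M: M black — skip
  H→J: J black — skip
  H→L: L black — skip
H black
I gray
I black
N gray
  N→L: L black — skip
  N→K: K black — skip
  O gray
    O→L: L black — skip
    O→I: I black — skip
    O→H: H black — skip
  O black
N black
Every edge goes to a white or black vertex — no back edge, so the graph is acyclic.

No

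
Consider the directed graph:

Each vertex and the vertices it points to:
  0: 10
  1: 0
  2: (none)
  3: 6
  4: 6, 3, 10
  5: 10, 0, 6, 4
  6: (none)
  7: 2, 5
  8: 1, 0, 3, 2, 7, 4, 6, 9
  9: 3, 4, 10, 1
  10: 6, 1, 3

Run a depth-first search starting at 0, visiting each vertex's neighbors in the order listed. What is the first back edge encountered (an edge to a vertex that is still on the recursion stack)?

1->0

DFS from 0 (visiting each vertex's neighbors in the order listed); mark gray on enter, black on exit:
0 gray
  10 gray
    6 gray
    6 black
    1 gray
      1→0: 0 is gray → back edge
First back edge: 1 → 0.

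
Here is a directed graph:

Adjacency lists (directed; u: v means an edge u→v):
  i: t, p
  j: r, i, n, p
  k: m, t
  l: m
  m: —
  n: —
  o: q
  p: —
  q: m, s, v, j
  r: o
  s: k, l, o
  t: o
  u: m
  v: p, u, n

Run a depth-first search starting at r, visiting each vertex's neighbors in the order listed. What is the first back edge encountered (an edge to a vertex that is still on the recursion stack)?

t→o

DFS from r (visiting each vertex's neighbors in the order listed); mark gray on enter, black on exit:
r gray
  o gray
    q gray
      m gray
      m black
      s gray
        k gray
          k→m: m black — skip
          t gray
            t→o: o is gray → back edge
First back edge: t → o.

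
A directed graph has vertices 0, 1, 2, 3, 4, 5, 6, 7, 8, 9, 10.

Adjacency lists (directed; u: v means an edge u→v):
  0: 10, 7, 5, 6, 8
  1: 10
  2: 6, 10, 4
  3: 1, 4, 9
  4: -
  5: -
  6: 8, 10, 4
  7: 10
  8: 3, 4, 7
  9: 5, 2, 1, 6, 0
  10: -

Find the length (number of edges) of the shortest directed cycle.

4

For each vertex v, BFS finds the shortest path from v back to v.
The shortest such closed walk is 9 → 0 → 8 → 3 → 9, length 4.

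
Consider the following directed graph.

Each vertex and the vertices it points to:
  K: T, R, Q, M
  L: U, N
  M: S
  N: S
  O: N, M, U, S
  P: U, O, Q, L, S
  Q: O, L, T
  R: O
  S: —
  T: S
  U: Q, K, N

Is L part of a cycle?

Yes

L is on a cycle iff L can reach itself via ≥1 edge.
L → U → Q → L — yes.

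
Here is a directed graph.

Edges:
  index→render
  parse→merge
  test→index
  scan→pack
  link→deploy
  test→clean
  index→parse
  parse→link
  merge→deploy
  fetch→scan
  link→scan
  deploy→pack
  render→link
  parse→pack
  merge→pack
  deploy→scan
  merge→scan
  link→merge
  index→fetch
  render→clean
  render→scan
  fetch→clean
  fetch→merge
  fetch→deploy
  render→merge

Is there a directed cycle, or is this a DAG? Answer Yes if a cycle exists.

No

DFS with white/gray/black marking, starting from index:
index gray
  fetch gray
    clean gray
    clean black
    scan gray
      pack gray
      pack black
    scan black
    merge gray
      merge→scan: scan black — skip
      merge→pack: pack black — skip
      deploy gray
        deploy→scan: scan black — skip
        deploy→pack: pack black — skip
      deploy black
    merge black
    fetch→deploy: deploy black — skip
  fetch black
  render gray
    render→merge: merge black — skip
    link gray
      link→scan: scan black — skip
      link→merge: merge black — skip
      link→deploy: deploy black — skip
    link black
    render→scan: scan black — skip
    render→clean: clean black — skip
  render black
  parse gray
    parse→pack: pack black — skip
    parse→link: link black — skip
    parse→merge: merge black — skip
  parse black
index black
test gray
  test→clean: clean black — skip
  test→index: index black — skip
test black
Every edge goes to a white or black vertex — no back edge, so the graph is acyclic.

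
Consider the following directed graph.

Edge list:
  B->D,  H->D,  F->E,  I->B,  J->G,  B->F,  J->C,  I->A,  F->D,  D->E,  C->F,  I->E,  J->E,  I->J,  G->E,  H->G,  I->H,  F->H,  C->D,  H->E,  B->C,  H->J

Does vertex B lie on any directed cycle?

B lies on a cycle iff there is a path from B back to itself.
Exploring from B, it never reaches itself; equivalently, its strongly connected component is a singleton.

No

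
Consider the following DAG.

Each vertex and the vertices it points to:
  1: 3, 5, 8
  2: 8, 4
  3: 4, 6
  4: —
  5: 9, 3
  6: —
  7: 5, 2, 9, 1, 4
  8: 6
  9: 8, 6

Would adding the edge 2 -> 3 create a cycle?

No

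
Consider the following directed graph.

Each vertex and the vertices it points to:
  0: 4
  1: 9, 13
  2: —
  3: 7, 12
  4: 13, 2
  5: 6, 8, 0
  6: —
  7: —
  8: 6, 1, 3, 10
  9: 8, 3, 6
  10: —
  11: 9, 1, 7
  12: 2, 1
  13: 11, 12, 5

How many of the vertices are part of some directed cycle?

10

A vertex is on a directed cycle iff it belongs to a strongly connected component of size ≥ 2 (or has a self-loop).
The vertices on cycles are {0, 1, 3, 4, 5, 8, 9, 11, 12, 13} — 10 in total.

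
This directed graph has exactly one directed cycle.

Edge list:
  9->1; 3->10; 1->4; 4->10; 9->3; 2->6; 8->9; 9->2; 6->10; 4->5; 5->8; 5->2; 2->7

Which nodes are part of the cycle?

1, 4, 5, 8, 9

DFS with gray/black marking from 5:
5 gray
  8 gray
    9 gray
      3 gray
        10 gray
        10 black
      3 black
      2 gray
        6 gray
          6→10: 10 black — skip
        6 black
        7 gray
        7 black
      2 black
      1 gray
        4 gray
          4→10: 10 black — skip
          4→5: 5 is gray → back edge
Back edge closes the cycle 5 → 8 → 9 → 1 → 4 → 5; its vertices are {1, 4, 5, 8, 9}.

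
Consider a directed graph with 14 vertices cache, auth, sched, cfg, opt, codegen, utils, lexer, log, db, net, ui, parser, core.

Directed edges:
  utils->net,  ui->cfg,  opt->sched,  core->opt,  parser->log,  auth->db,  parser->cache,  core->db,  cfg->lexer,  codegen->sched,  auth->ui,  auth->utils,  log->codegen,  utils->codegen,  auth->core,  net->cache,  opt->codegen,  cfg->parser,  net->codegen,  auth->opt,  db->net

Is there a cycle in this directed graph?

No

DFS with white/gray/black marking, starting from cache:
cache gray
cache black
auth gray
  ui gray
    cfg gray
      lexer gray
      lexer black
      parser gray
        log gray
          codegen gray
            sched gray
            sched black
          codegen black
        log black
        parser→cache: cache black — skip
      parser black
    cfg black
  ui black
  utils gray
    utils→codegen: codegen black — skip
    net gray
      net→codegen: codegen black — skip
      net→cache: cache black — skip
    net black
  utils black
  opt gray
    opt→codegen: codegen black — skip
    opt→sched: sched black — skip
  opt black
  db gray
    db→net: net black — skip
  db black
  core gray
    core→db: db black — skip
    core→opt: opt black — skip
  core black
auth black
Every edge goes to a white or black vertex — no back edge, so the graph is acyclic.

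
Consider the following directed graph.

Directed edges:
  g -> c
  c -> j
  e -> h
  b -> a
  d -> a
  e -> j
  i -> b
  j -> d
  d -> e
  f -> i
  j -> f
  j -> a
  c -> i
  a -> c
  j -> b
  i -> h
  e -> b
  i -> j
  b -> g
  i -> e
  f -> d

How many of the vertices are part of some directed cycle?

A vertex is on a directed cycle iff it belongs to a strongly connected component of size ≥ 2 (or has a self-loop).
The vertices on cycles are {a, b, c, d, e, f, g, i, j} — 9 in total.

9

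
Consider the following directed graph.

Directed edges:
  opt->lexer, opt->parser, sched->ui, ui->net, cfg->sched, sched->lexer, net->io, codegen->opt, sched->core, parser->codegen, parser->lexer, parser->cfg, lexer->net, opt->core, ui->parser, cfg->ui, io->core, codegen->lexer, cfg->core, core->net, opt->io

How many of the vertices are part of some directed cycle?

9

A vertex is on a directed cycle iff it belongs to a strongly connected component of size ≥ 2 (or has a self-loop).
The vertices on cycles are {io, ui, cfg, net, opt, core, sched, parser, codegen} — 9 in total.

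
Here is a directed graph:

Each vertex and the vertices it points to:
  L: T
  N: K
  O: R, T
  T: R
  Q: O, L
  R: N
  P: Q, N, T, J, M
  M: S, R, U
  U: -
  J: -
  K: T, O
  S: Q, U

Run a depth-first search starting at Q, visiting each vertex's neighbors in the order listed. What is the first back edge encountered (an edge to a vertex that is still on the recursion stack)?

T->R

DFS from Q (visiting each vertex's neighbors in the order listed); mark gray on enter, black on exit:
Q gray
  O gray
    R gray
      N gray
        K gray
          T gray
            T→R: R is gray → back edge
First back edge: T → R.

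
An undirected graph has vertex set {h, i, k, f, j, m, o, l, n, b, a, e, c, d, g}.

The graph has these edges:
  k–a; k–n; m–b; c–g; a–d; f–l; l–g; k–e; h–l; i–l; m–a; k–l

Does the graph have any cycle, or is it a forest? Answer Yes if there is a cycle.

DFS, tracking each vertex's parent; an edge to a visited non-parent vertex closes a cycle.
Start from c:
visit c (parent –)
  visit g (parent c)
    g–c: parent, skip
    visit l (parent g)
      visit i (parent l)
        i–l: parent, skip
      l–g: parent, skip
      visit h (parent l)
        h–l: parent, skip
      visit k (parent l)
        visit e (parent k)
          e–k: parent, skip
        visit a (parent k)
          a–k: parent, skip
          visit m (parent a)
            visit b (parent m)
              b–m: parent, skip
            m–a: parent, skip
          visit d (parent a)
            d–a: parent, skip
        k–l: parent, skip
        visit n (parent k)
          n–k: parent, skip
      visit f (parent l)
        f–l: parent, skip
visit j (parent –)
visit o (parent –)
No non-parent visited neighbor found — the graph is a forest.

No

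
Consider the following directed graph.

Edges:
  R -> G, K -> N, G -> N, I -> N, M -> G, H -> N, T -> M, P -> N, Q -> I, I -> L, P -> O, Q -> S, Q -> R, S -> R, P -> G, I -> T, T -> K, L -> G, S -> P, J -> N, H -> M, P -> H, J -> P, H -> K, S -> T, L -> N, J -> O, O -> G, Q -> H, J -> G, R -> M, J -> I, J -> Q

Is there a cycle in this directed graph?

No

DFS with white/gray/black marking, starting from L:
L gray
  N gray
  N black
  G gray
    G→N: N black — skip
  G black
L black
H gray
  H→N: N black — skip
  K gray
    K→N: N black — skip
  K black
  M gray
    M→G: G black — skip
  M black
H black
I gray
  I→N: N black — skip
  I→L: L black — skip
  T gray
    T→K: K black — skip
    T→M: M black — skip
  T black
I black
J gray
  O gray
    O→G: G black — skip
  O black
  J→I: I black — skip
  P gray
    P→H: H black — skip
    P→G: G black — skip
    P→N: N black — skip
    P→O: O black — skip
  P black
  J→N: N black — skip
  J→G: G black — skip
  Q gray
    Q→H: H black — skip
    R gray
      R→M: M black — skip
      R→G: G black — skip
    R black
    S gray
      S→T: T black — skip
      S→P: P black — skip
      S→R: R black — skip
    S black
    Q→I: I black — skip
  Q black
J black
Every edge goes to a white or black vertex — no back edge, so the graph is acyclic.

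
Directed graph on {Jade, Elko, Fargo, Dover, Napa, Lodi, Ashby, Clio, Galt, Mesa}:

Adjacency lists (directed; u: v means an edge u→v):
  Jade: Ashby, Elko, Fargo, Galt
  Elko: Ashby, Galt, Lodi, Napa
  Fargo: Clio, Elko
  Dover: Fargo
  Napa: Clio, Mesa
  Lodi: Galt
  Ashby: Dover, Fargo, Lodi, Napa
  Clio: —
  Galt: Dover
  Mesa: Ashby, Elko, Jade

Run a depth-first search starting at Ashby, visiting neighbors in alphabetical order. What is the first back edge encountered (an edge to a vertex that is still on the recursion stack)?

Elko->Ashby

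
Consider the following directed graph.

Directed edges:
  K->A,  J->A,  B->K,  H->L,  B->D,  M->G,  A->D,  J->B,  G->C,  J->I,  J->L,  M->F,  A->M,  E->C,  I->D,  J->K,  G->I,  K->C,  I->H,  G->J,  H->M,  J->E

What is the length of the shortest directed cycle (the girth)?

4

For each vertex v, BFS finds the shortest path from v back to v.
The shortest such closed walk is J → A → M → G → J, length 4.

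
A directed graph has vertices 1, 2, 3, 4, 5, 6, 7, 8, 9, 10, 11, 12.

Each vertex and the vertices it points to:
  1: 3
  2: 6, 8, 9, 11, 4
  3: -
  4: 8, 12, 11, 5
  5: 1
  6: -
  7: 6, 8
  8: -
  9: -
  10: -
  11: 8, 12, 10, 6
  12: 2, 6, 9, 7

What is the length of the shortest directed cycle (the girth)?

3

For each vertex v, BFS finds the shortest path from v back to v.
The shortest such closed walk is 11 → 12 → 2 → 11, length 3.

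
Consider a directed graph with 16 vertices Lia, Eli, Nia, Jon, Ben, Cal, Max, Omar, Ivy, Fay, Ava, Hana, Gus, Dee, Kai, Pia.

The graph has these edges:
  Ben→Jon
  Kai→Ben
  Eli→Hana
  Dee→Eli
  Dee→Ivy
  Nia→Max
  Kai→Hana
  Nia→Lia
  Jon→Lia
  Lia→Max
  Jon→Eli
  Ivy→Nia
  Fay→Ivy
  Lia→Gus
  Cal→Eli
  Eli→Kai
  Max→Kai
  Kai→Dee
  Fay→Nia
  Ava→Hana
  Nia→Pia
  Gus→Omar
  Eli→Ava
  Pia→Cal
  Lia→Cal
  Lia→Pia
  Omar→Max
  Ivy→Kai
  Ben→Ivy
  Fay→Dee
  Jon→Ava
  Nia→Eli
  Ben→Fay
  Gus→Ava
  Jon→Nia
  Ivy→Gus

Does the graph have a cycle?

Yes

DFS with white/gray/black marking, starting from Ava:
Ava gray
  Hana gray
  Hana black
Ava black
Lia gray
  Cal gray
    Eli gray
      Eli→Hana: Hana black — skip
      Kai gray
        Kai→Hana: Hana black — skip
        Dee gray
          Ivy gray
            Nia gray
              Nia→Lia: Lia is gray → back edge
Back edge found, so a cycle exists: Lia → Cal → Eli → Kai → Dee → Ivy → Nia → Lia.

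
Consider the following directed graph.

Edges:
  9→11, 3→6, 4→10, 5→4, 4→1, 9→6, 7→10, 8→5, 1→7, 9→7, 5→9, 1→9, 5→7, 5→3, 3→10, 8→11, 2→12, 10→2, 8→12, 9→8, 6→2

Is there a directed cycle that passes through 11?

11 lies on a cycle iff there is a path from 11 back to itself.
Exploring from 11, it never reaches itself; equivalently, its strongly connected component is a singleton.

No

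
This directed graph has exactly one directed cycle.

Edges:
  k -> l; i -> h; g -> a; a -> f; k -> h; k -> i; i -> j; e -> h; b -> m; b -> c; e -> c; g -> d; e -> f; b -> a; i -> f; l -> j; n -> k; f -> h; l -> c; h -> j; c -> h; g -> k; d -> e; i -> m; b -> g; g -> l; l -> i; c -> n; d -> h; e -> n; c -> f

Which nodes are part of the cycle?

DFS with gray/black marking from l:
l gray
  i gray
    f gray
      h gray
        j gray
        j black
      h black
    f black
    i→h: h black — skip
    m gray
    m black
    i→j: j black — skip
  i black
  c gray
    n gray
      k gray
        k→i: i black — skip
        k→h: h black — skip
        k→l: l is gray → back edge
Back edge closes the cycle l → c → n → k → l; its vertices are {c, k, l, n}.

c, k, l, n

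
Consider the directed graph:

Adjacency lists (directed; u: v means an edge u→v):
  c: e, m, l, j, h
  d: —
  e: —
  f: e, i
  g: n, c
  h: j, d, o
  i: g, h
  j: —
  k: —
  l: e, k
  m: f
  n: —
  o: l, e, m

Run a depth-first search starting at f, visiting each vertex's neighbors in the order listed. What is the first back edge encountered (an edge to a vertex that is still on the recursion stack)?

m→f

DFS from f (visiting each vertex's neighbors in the order listed); mark gray on enter, black on exit:
f gray
  e gray
  e black
  i gray
    g gray
      n gray
      n black
      c gray
        c→e: e black — skip
        m gray
          m→f: f is gray → back edge
First back edge: m → f.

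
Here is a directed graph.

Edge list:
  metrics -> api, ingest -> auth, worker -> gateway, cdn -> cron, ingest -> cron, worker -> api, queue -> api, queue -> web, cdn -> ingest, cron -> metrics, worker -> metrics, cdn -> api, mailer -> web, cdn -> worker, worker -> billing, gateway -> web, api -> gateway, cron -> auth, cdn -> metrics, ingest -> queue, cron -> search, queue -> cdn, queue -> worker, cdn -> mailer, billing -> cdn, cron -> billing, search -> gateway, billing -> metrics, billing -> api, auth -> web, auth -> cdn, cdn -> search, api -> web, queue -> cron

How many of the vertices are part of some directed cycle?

7

A vertex is on a directed cycle iff it belongs to a strongly connected component of size ≥ 2 (or has a self-loop).
The vertices on cycles are {cdn, auth, cron, queue, ingest, worker, billing} — 7 in total.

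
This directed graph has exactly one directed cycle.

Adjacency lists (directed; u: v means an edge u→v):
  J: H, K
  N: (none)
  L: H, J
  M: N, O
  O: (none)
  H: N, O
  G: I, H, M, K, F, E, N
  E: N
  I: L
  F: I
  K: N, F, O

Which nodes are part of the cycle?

DFS with gray/black marking from I:
I gray
  L gray
    H gray
      N gray
      N black
      O gray
      O black
    H black
    J gray
      J→H: H black — skip
      K gray
        K→N: N black — skip
        F gray
          F→I: I is gray → back edge
Back edge closes the cycle I → L → J → K → F → I; its vertices are {F, I, J, K, L}.

F, I, J, K, L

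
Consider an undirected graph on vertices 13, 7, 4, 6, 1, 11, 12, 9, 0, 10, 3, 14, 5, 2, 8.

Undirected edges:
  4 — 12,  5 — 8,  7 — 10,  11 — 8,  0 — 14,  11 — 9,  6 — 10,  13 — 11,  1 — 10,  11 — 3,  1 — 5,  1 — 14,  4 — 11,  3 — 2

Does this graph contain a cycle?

No

DFS, tracking each vertex's parent; an edge to a visited non-parent vertex closes a cycle.
Start from 6:
visit 6 (parent –)
  visit 10 (parent 6)
    visit 7 (parent 10)
      7–10: parent, skip
    visit 1 (parent 10)
      1–10: parent, skip
      visit 14 (parent 1)
        14–1: parent, skip
        visit 0 (parent 14)
          0–14: parent, skip
      visit 5 (parent 1)
        visit 8 (parent 5)
          visit 11 (parent 8)
            visit 9 (parent 11)
              9–11: parent, skip
            visit 4 (parent 11)
              4–11: parent, skip
              visit 12 (parent 4)
                12–4: parent, skip
            11–8: parent, skip
            visit 3 (parent 11)
              visit 2 (parent 3)
                2–3: parent, skip
              3–11: parent, skip
            visit 13 (parent 11)
              13–11: parent, skip
          8–5: parent, skip
        5–1: parent, skip
    10–6: parent, skip
No non-parent visited neighbor found — the graph is a forest.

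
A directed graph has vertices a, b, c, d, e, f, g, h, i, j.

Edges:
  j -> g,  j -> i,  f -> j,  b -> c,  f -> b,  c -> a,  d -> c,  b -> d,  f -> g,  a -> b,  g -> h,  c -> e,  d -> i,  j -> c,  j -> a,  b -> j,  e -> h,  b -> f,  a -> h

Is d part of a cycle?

Yes

d is on a cycle iff d can reach itself via ≥1 edge.
d → c → a → b → d — yes.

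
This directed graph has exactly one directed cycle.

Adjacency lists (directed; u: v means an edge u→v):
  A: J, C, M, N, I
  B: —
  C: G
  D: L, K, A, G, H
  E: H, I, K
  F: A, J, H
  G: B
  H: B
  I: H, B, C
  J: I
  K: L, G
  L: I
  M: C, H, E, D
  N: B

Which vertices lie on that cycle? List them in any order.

DFS with gray/black marking from A:
A gray
  J gray
    I gray
      H gray
        B gray
        B black
      H black
      I→B: B black — skip
      C gray
        G gray
          G→B: B black — skip
        G black
      C black
    I black
  J black
  A→C: C black — skip
  M gray
    M→C: C black — skip
    M→H: H black — skip
    E gray
      E→H: H black — skip
      E→I: I black — skip
      K gray
        L gray
          L→I: I black — skip
        L black
        K→G: G black — skip
      K black
    E black
    D gray
      D→L: L black — skip
      D→K: K black — skip
      D→A: A is gray → back edge
Back edge closes the cycle A → M → D → A; its vertices are {A, D, M}.

A, D, M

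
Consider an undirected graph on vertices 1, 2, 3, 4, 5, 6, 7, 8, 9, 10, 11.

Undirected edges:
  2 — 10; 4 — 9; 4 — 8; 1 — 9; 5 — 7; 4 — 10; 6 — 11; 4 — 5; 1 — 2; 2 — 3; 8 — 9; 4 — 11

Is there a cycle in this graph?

Yes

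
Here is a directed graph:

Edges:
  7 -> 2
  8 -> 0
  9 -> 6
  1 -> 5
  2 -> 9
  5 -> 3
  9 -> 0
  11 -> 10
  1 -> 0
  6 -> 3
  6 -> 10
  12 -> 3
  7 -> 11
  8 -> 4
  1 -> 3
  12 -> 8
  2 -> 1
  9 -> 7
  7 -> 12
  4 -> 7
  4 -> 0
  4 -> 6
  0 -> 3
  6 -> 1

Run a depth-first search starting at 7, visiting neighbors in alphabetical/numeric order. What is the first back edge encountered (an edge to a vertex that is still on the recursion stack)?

DFS from 7 (visiting neighbors in alphabetical/numeric order); mark gray on enter, black on exit:
7 gray
  2 gray
    1 gray
      0 gray
        3 gray
        3 black
      0 black
      1→3: 3 black — skip
      5 gray
        5→3: 3 black — skip
      5 black
    1 black
    9 gray
      9→0: 0 black — skip
      6 gray
        6→1: 1 black — skip
        6→3: 3 black — skip
        10 gray
        10 black
      6 black
      9→7: 7 is gray → back edge
First back edge: 9 → 7.

9→7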